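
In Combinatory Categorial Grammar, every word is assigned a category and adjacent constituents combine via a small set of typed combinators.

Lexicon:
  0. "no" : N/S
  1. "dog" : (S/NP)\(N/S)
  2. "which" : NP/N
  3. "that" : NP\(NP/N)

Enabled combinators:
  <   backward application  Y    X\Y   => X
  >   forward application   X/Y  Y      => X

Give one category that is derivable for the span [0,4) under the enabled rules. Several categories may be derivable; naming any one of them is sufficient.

[0,4] S   >
  [0,2] S/NP   <
    [0,1] "no" : N/S
    [1,2] "dog" : (S/NP)\(N/S)
  [2,4] NP   <
    [2,3] "which" : NP/N
    [3,4] "that" : NP\(NP/N)

S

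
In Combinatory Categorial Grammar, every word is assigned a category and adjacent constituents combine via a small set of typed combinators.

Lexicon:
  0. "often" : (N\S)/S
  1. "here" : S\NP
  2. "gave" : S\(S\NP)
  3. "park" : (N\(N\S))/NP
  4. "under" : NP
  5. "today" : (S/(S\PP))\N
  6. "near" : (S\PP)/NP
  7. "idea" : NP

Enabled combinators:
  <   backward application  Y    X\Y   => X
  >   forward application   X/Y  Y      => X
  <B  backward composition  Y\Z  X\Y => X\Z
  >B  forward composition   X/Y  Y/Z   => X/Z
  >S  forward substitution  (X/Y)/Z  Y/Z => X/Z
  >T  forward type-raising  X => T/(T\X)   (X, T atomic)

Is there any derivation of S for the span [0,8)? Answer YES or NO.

[0,8] S   >
  [0,6] S/(S\PP)   <
    [0,5] N   <
      [0,3] N\S   >
        [0,1] "often" : (N\S)/S
        [1,3] S   <
          [1,2] "here" : S\NP
          [2,3] "gave" : S\(S\NP)
      [3,5] N\(N\S)   >
        [3,4] "park" : (N\(N\S))/NP
        [4,5] "under" : NP
    [5,6] "today" : (S/(S\PP))\N
  [6,8] S\PP   >
    [6,7] "near" : (S\PP)/NP
    [7,8] "idea" : NP

YES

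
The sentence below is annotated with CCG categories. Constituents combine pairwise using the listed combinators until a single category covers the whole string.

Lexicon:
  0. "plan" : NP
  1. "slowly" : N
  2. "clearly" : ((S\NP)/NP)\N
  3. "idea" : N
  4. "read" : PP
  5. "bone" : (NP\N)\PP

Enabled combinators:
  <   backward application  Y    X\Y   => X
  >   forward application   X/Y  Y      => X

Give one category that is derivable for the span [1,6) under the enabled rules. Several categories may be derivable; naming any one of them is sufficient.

[0,6] S   <
  [0,1] "plan" : NP
  [1,6] S\NP   >
    [1,3] (S\NP)/NP   <
      [1,2] "slowly" : N
      [2,3] "clearly" : ((S\NP)/NP)\N
    [3,6] NP   <
      [3,4] "idea" : N
      [4,6] NP\N   <
        [4,5] "read" : PP
        [5,6] "bone" : (NP\N)\PP

S\NP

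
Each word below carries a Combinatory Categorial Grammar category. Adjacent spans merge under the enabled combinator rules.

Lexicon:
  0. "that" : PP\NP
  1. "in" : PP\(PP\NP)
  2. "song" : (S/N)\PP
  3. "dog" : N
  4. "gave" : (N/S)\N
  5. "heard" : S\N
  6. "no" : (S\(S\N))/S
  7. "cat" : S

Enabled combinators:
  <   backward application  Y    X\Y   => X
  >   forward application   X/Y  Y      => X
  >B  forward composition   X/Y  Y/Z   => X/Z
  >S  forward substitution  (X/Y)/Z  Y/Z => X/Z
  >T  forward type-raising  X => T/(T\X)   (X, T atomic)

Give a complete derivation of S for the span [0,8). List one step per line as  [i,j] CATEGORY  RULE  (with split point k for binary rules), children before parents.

[0,1] PP\NP  lex  "that"
[1,2] PP\(PP\NP)  lex  "in"
[0,2] PP  <  k=1
[2,3] (S/N)\PP  lex  "song"
[0,3] S/N  <  k=2
[3,4] N  lex  "dog"
[4,5] (N/S)\N  lex  "gave"
[3,5] N/S  <  k=4
[5,6] S\N  lex  "heard"
[6,7] (S\(S\N))/S  lex  "no"
[7,8] S  lex  "cat"
[6,8] S\(S\N)  >  k=7
[5,8] S  <  k=6
[3,8] N  >  k=5
[0,8] S  >  k=3

[0,8] S   >
  [0,3] S/N   <
    [0,2] PP   <
      [0,1] "that" : PP\NP
      [1,2] "in" : PP\(PP\NP)
    [2,3] "song" : (S/N)\PP
  [3,8] N   >
    [3,5] N/S   <
      [3,4] "dog" : N
      [4,5] "gave" : (N/S)\N
    [5,8] S   <
      [5,6] "heard" : S\N
      [6,8] S\(S\N)   >
        [6,7] "no" : (S\(S\N))/S
        [7,8] "cat" : S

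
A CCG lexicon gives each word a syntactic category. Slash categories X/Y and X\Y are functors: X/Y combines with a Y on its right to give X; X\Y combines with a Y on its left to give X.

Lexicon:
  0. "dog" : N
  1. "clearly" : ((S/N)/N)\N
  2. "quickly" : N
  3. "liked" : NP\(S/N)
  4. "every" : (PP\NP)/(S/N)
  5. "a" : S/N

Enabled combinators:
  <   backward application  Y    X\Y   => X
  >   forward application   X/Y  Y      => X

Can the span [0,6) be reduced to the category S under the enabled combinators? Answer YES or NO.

N ((S/N)/N)\N N NP\(S/N) (PP\NP)/(S/N) S/N
CKY chart[0,6] = {PP}; S ∉ chart

NO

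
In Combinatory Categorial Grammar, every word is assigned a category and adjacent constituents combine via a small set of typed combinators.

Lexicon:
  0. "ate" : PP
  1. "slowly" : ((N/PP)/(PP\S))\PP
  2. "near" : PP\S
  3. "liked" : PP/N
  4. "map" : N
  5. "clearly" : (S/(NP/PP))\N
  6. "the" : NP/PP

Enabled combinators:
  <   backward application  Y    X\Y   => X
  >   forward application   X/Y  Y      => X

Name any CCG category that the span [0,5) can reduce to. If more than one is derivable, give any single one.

N

[0,7] S   >
  [0,6] S/(NP/PP)   <
    [0,5] N   >
      [0,3] N/PP   >
        [0,2] (N/PP)/(PP\S)   <
          [0,1] "ate" : PP
          [1,2] "slowly" : ((N/PP)/(PP\S))\PP
        [2,3] "near" : PP\S
      [3,5] PP   >
        [3,4] "liked" : PP/N
        [4,5] "map" : N
    [5,6] "clearly" : (S/(NP/PP))\N
  [6,7] "the" : NP/PP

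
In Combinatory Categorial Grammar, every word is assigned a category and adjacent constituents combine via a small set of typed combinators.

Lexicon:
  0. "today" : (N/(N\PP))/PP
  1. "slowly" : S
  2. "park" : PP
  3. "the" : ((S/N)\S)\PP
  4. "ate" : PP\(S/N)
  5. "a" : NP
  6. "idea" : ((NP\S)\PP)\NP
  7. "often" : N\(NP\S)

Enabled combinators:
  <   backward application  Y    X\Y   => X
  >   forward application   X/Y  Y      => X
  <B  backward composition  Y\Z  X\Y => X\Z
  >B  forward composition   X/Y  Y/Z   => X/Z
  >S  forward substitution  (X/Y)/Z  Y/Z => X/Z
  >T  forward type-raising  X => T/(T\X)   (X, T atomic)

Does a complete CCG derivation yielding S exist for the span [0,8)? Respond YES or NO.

NO

(N/(N\PP))/PP S PP ((S/N)\S)\PP PP\(S/N) NP ((NP\S)\PP)\NP N\(NP\S)
CKY chart[0,8] = {(N/(N\PP))/(PP\N), N, N/(N\N), NP/(NP\N), PP/(PP\N), S/(S\N)}; S ∉ chart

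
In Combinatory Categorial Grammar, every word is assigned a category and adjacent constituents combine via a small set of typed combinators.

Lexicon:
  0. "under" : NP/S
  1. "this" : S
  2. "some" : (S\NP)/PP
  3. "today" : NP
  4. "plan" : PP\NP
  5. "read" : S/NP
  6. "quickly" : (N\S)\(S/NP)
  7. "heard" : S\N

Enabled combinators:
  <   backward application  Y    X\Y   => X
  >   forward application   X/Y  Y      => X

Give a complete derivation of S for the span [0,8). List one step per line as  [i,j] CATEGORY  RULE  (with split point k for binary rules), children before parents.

[0,1] NP/S  lex  "under"
[1,2] S  lex  "this"
[0,2] NP  >  k=1
[2,3] (S\NP)/PP  lex  "some"
[3,4] NP  lex  "today"
[4,5] PP\NP  lex  "plan"
[3,5] PP  <  k=4
[2,5] S\NP  >  k=3
[0,5] S  <  k=2
[5,6] S/NP  lex  "read"
[6,7] (N\S)\(S/NP)  lex  "quickly"
[5,7] N\S  <  k=6
[0,7] N  <  k=5
[7,8] S\N  lex  "heard"
[0,8] S  <  k=7

[0,8] S   <
  [0,7] N   <
    [0,5] S   <
      [0,2] NP   >
        [0,1] "under" : NP/S
        [1,2] "this" : S
      [2,5] S\NP   >
        [2,3] "some" : (S\NP)/PP
        [3,5] PP   <
          [3,4] "today" : NP
          [4,5] "plan" : PP\NP
    [5,7] N\S   <
      [5,6] "read" : S/NP
      [6,7] "quickly" : (N\S)\(S/NP)
  [7,8] "heard" : S\N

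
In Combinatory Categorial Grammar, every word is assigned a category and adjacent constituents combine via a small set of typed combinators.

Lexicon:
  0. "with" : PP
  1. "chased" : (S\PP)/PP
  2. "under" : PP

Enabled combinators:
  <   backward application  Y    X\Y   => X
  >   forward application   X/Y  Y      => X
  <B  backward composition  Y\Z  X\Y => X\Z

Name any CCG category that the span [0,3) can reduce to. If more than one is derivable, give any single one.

[0,3] S   <
  [0,1] "with" : PP
  [1,3] S\PP   >
    [1,2] "chased" : (S\PP)/PP
    [2,3] "under" : PP

S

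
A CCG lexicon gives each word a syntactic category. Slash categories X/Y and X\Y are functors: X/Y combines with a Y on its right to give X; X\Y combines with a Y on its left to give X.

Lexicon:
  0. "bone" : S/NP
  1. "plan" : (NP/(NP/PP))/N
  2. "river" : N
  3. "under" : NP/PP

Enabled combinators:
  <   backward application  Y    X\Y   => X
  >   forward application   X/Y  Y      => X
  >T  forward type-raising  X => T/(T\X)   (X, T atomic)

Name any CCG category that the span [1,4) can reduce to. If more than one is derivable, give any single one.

NP

[0,4] S   >
  [0,1] "bone" : S/NP
  [1,4] NP   >
    [1,3] NP/(NP/PP)   >
      [1,2] "plan" : (NP/(NP/PP))/N
      [2,3] "river" : N
    [3,4] "under" : NP/PP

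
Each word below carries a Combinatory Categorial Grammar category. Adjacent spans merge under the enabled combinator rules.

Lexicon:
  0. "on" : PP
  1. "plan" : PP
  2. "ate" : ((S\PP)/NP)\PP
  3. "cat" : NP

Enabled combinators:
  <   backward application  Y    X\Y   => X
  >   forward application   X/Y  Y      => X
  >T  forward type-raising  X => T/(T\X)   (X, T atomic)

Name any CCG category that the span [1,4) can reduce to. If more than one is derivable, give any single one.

S\PP

[0,4] S   <
  [0,1] "on" : PP
  [1,4] S\PP   >
    [1,3] (S\PP)/NP   <
      [1,2] "plan" : PP
      [2,3] "ate" : ((S\PP)/NP)\PP
    [3,4] "cat" : NP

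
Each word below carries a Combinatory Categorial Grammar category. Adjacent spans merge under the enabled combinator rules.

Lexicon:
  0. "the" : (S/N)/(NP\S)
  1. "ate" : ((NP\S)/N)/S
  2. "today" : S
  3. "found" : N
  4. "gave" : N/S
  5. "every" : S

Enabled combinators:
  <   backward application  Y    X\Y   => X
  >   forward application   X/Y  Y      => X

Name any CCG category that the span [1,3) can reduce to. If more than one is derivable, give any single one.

(NP\S)/N

[0,6] S   >
  [0,4] S/N   >
    [0,1] "the" : (S/N)/(NP\S)
    [1,4] NP\S   >
      [1,3] (NP\S)/N   >
        [1,2] "ate" : ((NP\S)/N)/S
        [2,3] "today" : S
      [3,4] "found" : N
  [4,6] N   >
    [4,5] "gave" : N/S
    [5,6] "every" : S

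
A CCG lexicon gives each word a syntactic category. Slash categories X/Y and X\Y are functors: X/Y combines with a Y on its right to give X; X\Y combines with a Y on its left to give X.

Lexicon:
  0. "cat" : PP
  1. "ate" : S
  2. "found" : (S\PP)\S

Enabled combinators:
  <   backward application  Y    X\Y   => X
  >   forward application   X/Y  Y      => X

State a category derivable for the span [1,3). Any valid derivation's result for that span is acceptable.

S\PP

[0,3] S   <
  [0,1] "cat" : PP
  [1,3] S\PP   <
    [1,2] "ate" : S
    [2,3] "found" : (S\PP)\S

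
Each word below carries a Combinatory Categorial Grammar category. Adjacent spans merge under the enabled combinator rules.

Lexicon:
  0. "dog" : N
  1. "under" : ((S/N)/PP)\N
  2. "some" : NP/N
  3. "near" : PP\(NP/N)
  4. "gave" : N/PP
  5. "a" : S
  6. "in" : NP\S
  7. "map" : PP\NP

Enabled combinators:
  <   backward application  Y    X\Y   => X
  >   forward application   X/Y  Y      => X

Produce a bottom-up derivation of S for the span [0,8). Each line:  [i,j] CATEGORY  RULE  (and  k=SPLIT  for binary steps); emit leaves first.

[0,1] N  lex  "dog"
[1,2] ((S/N)/PP)\N  lex  "under"
[0,2] (S/N)/PP  <  k=1
[2,3] NP/N  lex  "some"
[3,4] PP\(NP/N)  lex  "near"
[2,4] PP  <  k=3
[0,4] S/N  >  k=2
[4,5] N/PP  lex  "gave"
[5,6] S  lex  "a"
[6,7] NP\S  lex  "in"
[5,7] NP  <  k=6
[7,8] PP\NP  lex  "map"
[5,8] PP  <  k=7
[4,8] N  >  k=5
[0,8] S  >  k=4

[0,8] S   >
  [0,4] S/N   >
    [0,2] (S/N)/PP   <
      [0,1] "dog" : N
      [1,2] "under" : ((S/N)/PP)\N
    [2,4] PP   <
      [2,3] "some" : NP/N
      [3,4] "near" : PP\(NP/N)
  [4,8] N   >
    [4,5] "gave" : N/PP
    [5,8] PP   <
      [5,7] NP   <
        [5,6] "a" : S
        [6,7] "in" : NP\S
      [7,8] "map" : PP\NP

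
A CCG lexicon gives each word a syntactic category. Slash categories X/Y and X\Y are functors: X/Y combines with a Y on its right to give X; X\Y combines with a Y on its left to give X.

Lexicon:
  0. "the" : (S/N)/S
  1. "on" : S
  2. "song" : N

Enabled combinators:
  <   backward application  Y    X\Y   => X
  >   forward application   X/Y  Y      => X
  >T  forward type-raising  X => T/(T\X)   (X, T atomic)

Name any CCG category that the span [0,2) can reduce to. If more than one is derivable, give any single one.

S/N

[0,3] S   >
  [0,2] S/N   >
    [0,1] "the" : (S/N)/S
    [1,2] "on" : S
  [2,3] "song" : N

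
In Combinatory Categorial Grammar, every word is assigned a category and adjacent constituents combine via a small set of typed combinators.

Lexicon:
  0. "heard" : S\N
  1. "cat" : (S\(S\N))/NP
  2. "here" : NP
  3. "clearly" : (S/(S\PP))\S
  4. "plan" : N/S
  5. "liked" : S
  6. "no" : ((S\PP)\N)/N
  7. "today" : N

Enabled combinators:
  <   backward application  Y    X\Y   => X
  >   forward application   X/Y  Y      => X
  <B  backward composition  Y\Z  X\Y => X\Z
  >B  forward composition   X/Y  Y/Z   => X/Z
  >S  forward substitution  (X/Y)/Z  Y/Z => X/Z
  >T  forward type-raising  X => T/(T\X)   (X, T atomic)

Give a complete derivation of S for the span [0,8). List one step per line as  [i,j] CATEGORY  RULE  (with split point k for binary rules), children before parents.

[0,1] S\N  lex  "heard"
[1,2] (S\(S\N))/NP  lex  "cat"
[2,3] NP  lex  "here"
[1,3] S\(S\N)  >  k=2
[0,3] S  <  k=1
[3,4] (S/(S\PP))\S  lex  "clearly"
[0,4] S/(S\PP)  <  k=3
[4,5] N/S  lex  "plan"
[5,6] S  lex  "liked"
[4,6] N  >  k=5
[6,7] ((S\PP)\N)/N  lex  "no"
[7,8] N  lex  "today"
[6,8] (S\PP)\N  >  k=7
[4,8] S\PP  <  k=6
[0,8] S  >  k=4

[0,8] S   >
  [0,4] S/(S\PP)   <
    [0,3] S   <
      [0,1] "heard" : S\N
      [1,3] S\(S\N)   >
        [1,2] "cat" : (S\(S\N))/NP
        [2,3] "here" : NP
    [3,4] "clearly" : (S/(S\PP))\S
  [4,8] S\PP   <
    [4,6] N   >
      [4,5] "plan" : N/S
      [5,6] "liked" : S
    [6,8] (S\PP)\N   >
      [6,7] "no" : ((S\PP)\N)/N
      [7,8] "today" : N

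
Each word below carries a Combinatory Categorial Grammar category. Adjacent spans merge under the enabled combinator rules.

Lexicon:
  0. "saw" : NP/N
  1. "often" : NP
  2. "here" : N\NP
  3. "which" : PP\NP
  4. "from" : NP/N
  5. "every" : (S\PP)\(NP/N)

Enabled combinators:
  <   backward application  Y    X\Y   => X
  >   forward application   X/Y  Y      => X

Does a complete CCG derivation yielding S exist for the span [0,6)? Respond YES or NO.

YES

[0,6] S   <
  [0,4] PP   <
    [0,3] NP   >
      [0,1] "saw" : NP/N
      [1,3] N   <
        [1,2] "often" : NP
        [2,3] "here" : N\NP
    [3,4] "which" : PP\NP
  [4,6] S\PP   <
    [4,5] "from" : NP/N
    [5,6] "every" : (S\PP)\(NP/N)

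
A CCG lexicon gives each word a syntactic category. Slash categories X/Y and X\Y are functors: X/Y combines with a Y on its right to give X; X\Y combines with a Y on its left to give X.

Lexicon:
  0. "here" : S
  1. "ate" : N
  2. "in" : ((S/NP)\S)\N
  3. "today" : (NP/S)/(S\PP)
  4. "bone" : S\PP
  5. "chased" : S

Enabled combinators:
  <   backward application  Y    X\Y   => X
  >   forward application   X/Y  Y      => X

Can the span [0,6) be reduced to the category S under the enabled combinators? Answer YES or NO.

YES

[0,6] S   >
  [0,3] S/NP   <
    [0,1] "here" : S
    [1,3] (S/NP)\S   <
      [1,2] "ate" : N
      [2,3] "in" : ((S/NP)\S)\N
  [3,6] NP   >
    [3,5] NP/S   >
      [3,4] "today" : (NP/S)/(S\PP)
      [4,5] "bone" : S\PP
    [5,6] "chased" : S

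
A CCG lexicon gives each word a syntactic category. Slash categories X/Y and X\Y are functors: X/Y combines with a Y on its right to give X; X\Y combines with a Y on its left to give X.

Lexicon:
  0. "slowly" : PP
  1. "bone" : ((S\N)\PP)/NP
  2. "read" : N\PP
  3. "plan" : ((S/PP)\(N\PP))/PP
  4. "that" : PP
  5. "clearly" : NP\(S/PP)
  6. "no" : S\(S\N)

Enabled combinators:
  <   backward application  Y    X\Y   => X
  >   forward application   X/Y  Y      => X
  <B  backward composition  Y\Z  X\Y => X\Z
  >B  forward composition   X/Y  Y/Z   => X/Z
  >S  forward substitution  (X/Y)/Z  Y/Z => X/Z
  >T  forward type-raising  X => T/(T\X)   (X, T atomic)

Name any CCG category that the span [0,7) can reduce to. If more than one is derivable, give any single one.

S

[0,7] S   <
  [0,6] S\N   <
    [0,1] "slowly" : PP
    [1,6] (S\N)\PP   >
      [1,2] "bone" : ((S\N)\PP)/NP
      [2,6] NP   <
        [2,5] S/PP   <
          [2,3] "read" : N\PP
          [3,5] (S/PP)\(N\PP)   >
            [3,4] "plan" : ((S/PP)\(N\PP))/PP
            [4,5] "that" : PP
        [5,6] "clearly" : NP\(S/PP)
  [6,7] "no" : S\(S\N)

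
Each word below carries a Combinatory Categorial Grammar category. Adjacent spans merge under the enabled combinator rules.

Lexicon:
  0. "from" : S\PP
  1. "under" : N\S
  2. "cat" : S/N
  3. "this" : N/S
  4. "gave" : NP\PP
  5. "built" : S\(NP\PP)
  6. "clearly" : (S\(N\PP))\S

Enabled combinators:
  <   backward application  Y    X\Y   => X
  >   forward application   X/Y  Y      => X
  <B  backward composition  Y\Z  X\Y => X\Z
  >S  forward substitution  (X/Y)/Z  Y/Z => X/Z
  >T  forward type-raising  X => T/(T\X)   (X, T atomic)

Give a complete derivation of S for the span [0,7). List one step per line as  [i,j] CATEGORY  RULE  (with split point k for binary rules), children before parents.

[0,1] S\PP  lex  "from"
[1,2] N\S  lex  "under"
[0,2] N\PP  <B  k=1
[2,3] S/N  lex  "cat"
[3,4] N/S  lex  "this"
[4,5] NP\PP  lex  "gave"
[5,6] S\(NP\PP)  lex  "built"
[4,6] S  <  k=5
[3,6] N  >  k=4
[2,6] S  >  k=3
[6,7] (S\(N\PP))\S  lex  "clearly"
[2,7] S\(N\PP)  <  k=6
[0,7] S  <  k=2

[0,7] S   <
  [0,2] N\PP   <B
    [0,1] "from" : S\PP
    [1,2] "under" : N\S
  [2,7] S\(N\PP)   <
    [2,6] S   >
      [2,3] "cat" : S/N
      [3,6] N   >
        [3,4] "this" : N/S
        [4,6] S   <
          [4,5] "gave" : NP\PP
          [5,6] "built" : S\(NP\PP)
    [6,7] "clearly" : (S\(N\PP))\S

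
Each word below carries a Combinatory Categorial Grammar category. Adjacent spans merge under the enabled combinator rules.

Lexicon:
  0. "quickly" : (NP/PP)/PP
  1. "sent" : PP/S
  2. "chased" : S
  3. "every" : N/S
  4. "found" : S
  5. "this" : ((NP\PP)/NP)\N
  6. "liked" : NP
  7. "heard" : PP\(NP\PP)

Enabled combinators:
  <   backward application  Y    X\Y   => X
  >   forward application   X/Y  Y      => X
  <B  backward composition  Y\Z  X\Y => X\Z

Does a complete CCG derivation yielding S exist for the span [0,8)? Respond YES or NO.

NO

(NP/PP)/PP PP/S S N/S S ((NP\PP)/NP)\N NP PP\(NP\PP)
CKY chart[0,8] = {NP}; S ∉ chart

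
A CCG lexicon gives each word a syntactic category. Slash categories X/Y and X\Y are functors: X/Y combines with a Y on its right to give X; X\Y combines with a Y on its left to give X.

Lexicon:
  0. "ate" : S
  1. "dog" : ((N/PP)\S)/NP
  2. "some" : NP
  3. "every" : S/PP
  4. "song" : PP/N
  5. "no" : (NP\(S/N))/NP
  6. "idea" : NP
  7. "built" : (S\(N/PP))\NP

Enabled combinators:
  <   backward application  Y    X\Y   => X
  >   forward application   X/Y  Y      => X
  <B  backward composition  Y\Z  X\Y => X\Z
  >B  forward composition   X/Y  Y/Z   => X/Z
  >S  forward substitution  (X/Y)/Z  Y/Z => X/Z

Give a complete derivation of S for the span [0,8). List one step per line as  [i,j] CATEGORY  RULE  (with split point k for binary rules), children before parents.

[0,8] S   <
  [0,3] N/PP   <
    [0,1] "ate" : S
    [1,3] (N/PP)\S   >
      [1,2] "dog" : ((N/PP)\S)/NP
      [2,3] "some" : NP
  [3,8] S\(N/PP)   <
    [3,7] NP   <
      [3,5] S/N   >B
        [3,4] "every" : S/PP
        [4,5] "song" : PP/N
      [5,7] NP\(S/N)   >
        [5,6] "no" : (NP\(S/N))/NP
        [6,7] "idea" : NP
    [7,8] "built" : (S\(N/PP))\NP

[0,1] S  lex  "ate"
[1,2] ((N/PP)\S)/NP  lex  "dog"
[2,3] NP  lex  "some"
[1,3] (N/PP)\S  >  k=2
[0,3] N/PP  <  k=1
[3,4] S/PP  lex  "every"
[4,5] PP/N  lex  "song"
[3,5] S/N  >B  k=4
[5,6] (NP\(S/N))/NP  lex  "no"
[6,7] NP  lex  "idea"
[5,7] NP\(S/N)  >  k=6
[3,7] NP  <  k=5
[7,8] (S\(N/PP))\NP  lex  "built"
[3,8] S\(N/PP)  <  k=7
[0,8] S  <  k=3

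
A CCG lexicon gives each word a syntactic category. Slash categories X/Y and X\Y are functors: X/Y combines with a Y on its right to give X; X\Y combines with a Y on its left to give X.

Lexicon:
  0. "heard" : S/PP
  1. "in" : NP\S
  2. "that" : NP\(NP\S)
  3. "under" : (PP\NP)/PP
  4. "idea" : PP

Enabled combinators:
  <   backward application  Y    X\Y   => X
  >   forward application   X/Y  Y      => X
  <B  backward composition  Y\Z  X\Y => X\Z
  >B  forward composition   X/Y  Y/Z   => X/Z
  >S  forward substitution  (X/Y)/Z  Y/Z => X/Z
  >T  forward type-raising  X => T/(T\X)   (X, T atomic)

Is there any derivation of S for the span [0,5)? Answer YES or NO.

[0,5] S   >
  [0,1] "heard" : S/PP
  [1,5] PP   <
    [1,3] NP   <
      [1,2] "in" : NP\S
      [2,3] "that" : NP\(NP\S)
    [3,5] PP\NP   >
      [3,4] "under" : (PP\NP)/PP
      [4,5] "idea" : PP

YES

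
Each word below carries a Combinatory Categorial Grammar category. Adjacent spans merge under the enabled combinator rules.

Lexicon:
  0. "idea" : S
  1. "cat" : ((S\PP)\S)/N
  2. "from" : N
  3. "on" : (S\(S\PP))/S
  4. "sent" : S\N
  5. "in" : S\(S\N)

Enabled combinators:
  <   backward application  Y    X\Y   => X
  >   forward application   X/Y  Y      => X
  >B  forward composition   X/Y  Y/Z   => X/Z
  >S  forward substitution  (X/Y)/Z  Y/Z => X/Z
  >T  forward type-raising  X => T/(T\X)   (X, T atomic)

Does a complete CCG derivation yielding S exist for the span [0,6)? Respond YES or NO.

YES

[0,6] S   <
  [0,3] S\PP   <
    [0,1] "idea" : S
    [1,3] (S\PP)\S   >
      [1,2] "cat" : ((S\PP)\S)/N
      [2,3] "from" : N
  [3,6] S\(S\PP)   >
    [3,4] "on" : (S\(S\PP))/S
    [4,6] S   <
      [4,5] "sent" : S\N
      [5,6] "in" : S\(S\N)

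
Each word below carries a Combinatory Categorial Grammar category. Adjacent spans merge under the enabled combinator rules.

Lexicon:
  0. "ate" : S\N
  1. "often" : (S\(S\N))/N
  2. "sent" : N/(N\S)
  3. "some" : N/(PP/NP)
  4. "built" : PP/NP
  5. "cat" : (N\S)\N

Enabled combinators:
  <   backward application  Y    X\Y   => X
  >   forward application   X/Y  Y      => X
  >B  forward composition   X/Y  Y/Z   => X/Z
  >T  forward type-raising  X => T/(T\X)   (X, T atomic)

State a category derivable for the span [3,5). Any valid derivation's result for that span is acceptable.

N

[0,6] S   <
  [0,1] "ate" : S\N
  [1,6] S\(S\N)   >
    [1,2] "often" : (S\(S\N))/N
    [2,6] N   >
      [2,3] "sent" : N/(N\S)
      [3,6] N\S   <
        [3,5] N   >
          [3,4] "some" : N/(PP/NP)
          [4,5] "built" : PP/NP
        [5,6] "cat" : (N\S)\N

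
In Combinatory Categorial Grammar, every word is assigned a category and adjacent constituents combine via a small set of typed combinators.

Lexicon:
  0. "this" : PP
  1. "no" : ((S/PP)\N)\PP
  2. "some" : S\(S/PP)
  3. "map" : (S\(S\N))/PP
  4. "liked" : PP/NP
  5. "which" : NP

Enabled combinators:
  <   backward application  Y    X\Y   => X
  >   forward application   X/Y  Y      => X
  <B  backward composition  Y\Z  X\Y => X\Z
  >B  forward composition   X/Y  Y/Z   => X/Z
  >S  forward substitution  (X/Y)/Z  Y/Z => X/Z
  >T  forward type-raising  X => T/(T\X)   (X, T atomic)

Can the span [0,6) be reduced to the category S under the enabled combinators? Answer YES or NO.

[0,6] S   <
  [0,3] S\N   <B
    [0,2] (S/PP)\N   <
      [0,1] "this" : PP
      [1,2] "no" : ((S/PP)\N)\PP
    [2,3] "some" : S\(S/PP)
  [3,6] S\(S\N)   >
    [3,4] "map" : (S\(S\N))/PP
    [4,6] PP   >
      [4,5] "liked" : PP/NP
      [5,6] "which" : NP

YES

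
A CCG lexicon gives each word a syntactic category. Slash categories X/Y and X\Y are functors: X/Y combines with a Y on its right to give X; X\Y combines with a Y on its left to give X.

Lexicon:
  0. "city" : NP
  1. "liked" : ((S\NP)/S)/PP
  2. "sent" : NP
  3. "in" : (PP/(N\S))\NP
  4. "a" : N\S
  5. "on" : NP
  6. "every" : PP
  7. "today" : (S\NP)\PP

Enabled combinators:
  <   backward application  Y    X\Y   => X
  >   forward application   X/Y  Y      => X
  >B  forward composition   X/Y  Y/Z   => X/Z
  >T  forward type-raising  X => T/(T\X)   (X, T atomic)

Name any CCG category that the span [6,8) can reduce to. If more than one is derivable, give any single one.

[0,8] S   <
  [0,1] "city" : NP
  [1,8] S\NP   >
    [1,5] (S\NP)/S   >
      [1,2] "liked" : ((S\NP)/S)/PP
      [2,5] PP   >
        [2,4] PP/(N\S)   <
          [2,3] "sent" : NP
          [3,4] "in" : (PP/(N\S))\NP
        [4,5] "a" : N\S
    [5,8] S   <
      [5,6] "on" : NP
      [6,8] S\NP   <
        [6,7] "every" : PP
        [7,8] "today" : (S\NP)\PP

S\NP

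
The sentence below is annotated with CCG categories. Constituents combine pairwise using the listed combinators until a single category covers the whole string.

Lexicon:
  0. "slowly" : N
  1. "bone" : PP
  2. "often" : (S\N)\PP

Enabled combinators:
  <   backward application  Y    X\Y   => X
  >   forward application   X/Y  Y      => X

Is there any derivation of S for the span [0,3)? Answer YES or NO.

YES

[0,3] S   <
  [0,1] "slowly" : N
  [1,3] S\N   <
    [1,2] "bone" : PP
    [2,3] "often" : (S\N)\PP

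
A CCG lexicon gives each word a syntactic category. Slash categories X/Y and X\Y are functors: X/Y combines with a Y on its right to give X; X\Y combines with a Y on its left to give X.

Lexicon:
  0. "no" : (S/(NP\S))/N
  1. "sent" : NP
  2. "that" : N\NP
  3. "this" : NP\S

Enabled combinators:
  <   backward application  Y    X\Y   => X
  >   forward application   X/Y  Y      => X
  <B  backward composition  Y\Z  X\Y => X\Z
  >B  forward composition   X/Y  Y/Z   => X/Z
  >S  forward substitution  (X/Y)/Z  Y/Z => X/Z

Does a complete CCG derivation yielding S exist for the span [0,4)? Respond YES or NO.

[0,4] S   >
  [0,3] S/(NP\S)   >
    [0,1] "no" : (S/(NP\S))/N
    [1,3] N   <
      [1,2] "sent" : NP
      [2,3] "that" : N\NP
  [3,4] "this" : NP\S

YES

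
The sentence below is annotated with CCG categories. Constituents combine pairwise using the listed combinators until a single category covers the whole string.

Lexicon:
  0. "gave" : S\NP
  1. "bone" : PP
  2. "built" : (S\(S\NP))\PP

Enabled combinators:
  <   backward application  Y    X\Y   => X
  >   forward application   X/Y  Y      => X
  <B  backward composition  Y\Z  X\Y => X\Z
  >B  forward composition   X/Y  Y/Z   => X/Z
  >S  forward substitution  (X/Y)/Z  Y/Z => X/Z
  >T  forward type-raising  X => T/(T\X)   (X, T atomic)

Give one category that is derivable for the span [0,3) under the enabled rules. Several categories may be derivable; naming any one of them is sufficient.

S

[0,3] S   <
  [0,1] "gave" : S\NP
  [1,3] S\(S\NP)   <
    [1,2] "bone" : PP
    [2,3] "built" : (S\(S\NP))\PP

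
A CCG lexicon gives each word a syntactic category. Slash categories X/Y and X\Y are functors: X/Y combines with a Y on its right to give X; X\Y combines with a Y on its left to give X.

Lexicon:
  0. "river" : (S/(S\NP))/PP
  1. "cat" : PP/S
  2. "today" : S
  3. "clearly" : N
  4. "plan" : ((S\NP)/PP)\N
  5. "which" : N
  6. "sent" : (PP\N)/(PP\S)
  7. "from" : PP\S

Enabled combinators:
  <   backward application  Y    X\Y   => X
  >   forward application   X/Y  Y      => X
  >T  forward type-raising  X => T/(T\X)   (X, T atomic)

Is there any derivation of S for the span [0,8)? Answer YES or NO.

[0,8] S   >
  [0,3] S/(S\NP)   >
    [0,1] "river" : (S/(S\NP))/PP
    [1,3] PP   >
      [1,2] "cat" : PP/S
      [2,3] "today" : S
  [3,8] S\NP   >
    [3,5] (S\NP)/PP   <
      [3,4] "clearly" : N
      [4,5] "plan" : ((S\NP)/PP)\N
    [5,8] PP   >
      [5,6] PP/(PP\N)   >T
        [5,6] "which" : N
      [6,8] PP\N   >
        [6,7] "sent" : (PP\N)/(PP\S)
        [7,8] "from" : PP\S

YES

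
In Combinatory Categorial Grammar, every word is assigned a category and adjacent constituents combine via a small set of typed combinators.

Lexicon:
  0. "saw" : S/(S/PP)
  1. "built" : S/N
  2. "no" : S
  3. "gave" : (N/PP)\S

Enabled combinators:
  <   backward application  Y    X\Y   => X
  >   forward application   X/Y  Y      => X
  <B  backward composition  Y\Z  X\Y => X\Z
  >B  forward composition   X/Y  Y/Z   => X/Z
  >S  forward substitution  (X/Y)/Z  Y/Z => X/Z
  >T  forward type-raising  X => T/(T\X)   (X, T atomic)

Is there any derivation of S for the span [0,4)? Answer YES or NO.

[0,4] S   >
  [0,1] "saw" : S/(S/PP)
  [1,4] S/PP   >B
    [1,2] "built" : S/N
    [2,4] N/PP   <
      [2,3] "no" : S
      [3,4] "gave" : (N/PP)\S

YES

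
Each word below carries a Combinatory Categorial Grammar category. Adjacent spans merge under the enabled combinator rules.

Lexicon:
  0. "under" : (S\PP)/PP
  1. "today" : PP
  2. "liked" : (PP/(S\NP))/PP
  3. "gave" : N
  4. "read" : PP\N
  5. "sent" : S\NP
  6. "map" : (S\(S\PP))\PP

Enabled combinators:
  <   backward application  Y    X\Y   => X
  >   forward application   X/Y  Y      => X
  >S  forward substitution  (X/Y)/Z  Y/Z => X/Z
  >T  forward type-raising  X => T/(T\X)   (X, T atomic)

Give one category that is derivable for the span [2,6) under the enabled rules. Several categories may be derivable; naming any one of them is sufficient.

PP

[0,7] S   <
  [0,2] S\PP   >
    [0,1] "under" : (S\PP)/PP
    [1,2] "today" : PP
  [2,7] S\(S\PP)   <
    [2,6] PP   >
      [2,5] PP/(S\NP)   >
        [2,3] "liked" : (PP/(S\NP))/PP
        [3,5] PP   >
          [3,4] PP/(PP\N)   >T
            [3,4] "gave" : N
          [4,5] "read" : PP\N
      [5,6] "sent" : S\NP
    [6,7] "map" : (S\(S\PP))\PP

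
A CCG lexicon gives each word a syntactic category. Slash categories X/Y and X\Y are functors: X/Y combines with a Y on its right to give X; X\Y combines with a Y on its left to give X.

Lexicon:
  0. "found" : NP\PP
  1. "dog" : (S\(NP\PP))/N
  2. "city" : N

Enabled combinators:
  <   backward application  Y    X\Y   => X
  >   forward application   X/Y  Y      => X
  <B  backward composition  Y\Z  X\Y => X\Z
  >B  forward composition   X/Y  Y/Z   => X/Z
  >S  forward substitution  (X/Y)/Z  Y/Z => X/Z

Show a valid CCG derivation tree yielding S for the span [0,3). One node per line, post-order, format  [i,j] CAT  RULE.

[0,1] NP\PP  lex  "found"
[1,2] (S\(NP\PP))/N  lex  "dog"
[2,3] N  lex  "city"
[1,3] S\(NP\PP)  >  k=2
[0,3] S  <  k=1

[0,3] S   <
  [0,1] "found" : NP\PP
  [1,3] S\(NP\PP)   >
    [1,2] "dog" : (S\(NP\PP))/N
    [2,3] "city" : N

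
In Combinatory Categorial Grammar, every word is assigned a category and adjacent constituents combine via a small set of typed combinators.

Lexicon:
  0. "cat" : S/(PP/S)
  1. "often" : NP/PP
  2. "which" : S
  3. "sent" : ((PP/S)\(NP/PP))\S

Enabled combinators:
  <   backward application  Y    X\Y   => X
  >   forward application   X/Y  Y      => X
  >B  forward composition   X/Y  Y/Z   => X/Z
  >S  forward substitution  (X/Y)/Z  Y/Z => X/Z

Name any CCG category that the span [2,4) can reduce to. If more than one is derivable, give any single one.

(PP/S)\(NP/PP)

[0,4] S   >
  [0,1] "cat" : S/(PP/S)
  [1,4] PP/S   <
    [1,2] "often" : NP/PP
    [2,4] (PP/S)\(NP/PP)   <
      [2,3] "which" : S
      [3,4] "sent" : ((PP/S)\(NP/PP))\S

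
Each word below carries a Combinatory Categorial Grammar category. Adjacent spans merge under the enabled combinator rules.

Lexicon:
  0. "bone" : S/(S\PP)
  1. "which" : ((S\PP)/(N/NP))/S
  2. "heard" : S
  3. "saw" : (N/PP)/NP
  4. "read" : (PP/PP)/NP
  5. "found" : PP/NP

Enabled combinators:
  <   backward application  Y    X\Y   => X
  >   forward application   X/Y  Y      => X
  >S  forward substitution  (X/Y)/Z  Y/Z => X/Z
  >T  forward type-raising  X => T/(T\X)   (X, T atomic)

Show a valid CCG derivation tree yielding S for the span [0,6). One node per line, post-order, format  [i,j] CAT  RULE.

[0,6] S   >
  [0,1] "bone" : S/(S\PP)
  [1,6] S\PP   >
    [1,3] (S\PP)/(N/NP)   >
      [1,2] "which" : ((S\PP)/(N/NP))/S
      [2,3] "heard" : S
    [3,6] N/NP   >S
      [3,4] "saw" : (N/PP)/NP
      [4,6] PP/NP   >S
        [4,5] "read" : (PP/PP)/NP
        [5,6] "found" : PP/NP

[0,1] S/(S\PP)  lex  "bone"
[1,2] ((S\PP)/(N/NP))/S  lex  "which"
[2,3] S  lex  "heard"
[1,3] (S\PP)/(N/NP)  >  k=2
[3,4] (N/PP)/NP  lex  "saw"
[4,5] (PP/PP)/NP  lex  "read"
[5,6] PP/NP  lex  "found"
[4,6] PP/NP  >S  k=5
[3,6] N/NP  >S  k=4
[1,6] S\PP  >  k=3
[0,6] S  >  k=1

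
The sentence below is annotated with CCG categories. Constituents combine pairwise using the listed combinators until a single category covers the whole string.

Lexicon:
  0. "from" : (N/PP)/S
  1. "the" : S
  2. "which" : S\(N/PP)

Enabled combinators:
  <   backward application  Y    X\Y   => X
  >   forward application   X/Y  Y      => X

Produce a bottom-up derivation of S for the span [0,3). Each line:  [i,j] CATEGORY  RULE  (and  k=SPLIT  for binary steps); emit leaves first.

[0,3] S   <
  [0,2] N/PP   >
    [0,1] "from" : (N/PP)/S
    [1,2] "the" : S
  [2,3] "which" : S\(N/PP)

[0,1] (N/PP)/S  lex  "from"
[1,2] S  lex  "the"
[0,2] N/PP  >  k=1
[2,3] S\(N/PP)  lex  "which"
[0,3] S  <  k=2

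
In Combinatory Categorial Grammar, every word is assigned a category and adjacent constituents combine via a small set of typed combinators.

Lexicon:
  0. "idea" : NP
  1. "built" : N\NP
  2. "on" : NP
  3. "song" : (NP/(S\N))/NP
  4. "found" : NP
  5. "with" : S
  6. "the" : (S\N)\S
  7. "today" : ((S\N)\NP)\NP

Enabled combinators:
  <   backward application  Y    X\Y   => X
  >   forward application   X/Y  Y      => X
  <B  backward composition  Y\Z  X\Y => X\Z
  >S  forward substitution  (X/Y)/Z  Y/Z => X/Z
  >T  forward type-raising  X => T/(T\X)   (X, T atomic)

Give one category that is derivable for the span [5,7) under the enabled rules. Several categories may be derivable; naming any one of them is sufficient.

[0,8] S   <
  [0,2] N   <
    [0,1] "idea" : NP
    [1,2] "built" : N\NP
  [2,8] S\N   <
    [2,3] "on" : NP
    [3,8] (S\N)\NP   <
      [3,7] NP   >
        [3,5] NP/(S\N)   >
          [3,4] "song" : (NP/(S\N))/NP
          [4,5] "found" : NP
        [5,7] S\N   <
          [5,6] "with" : S
          [6,7] "the" : (S\N)\S
      [7,8] "today" : ((S\N)\NP)\NP

S\N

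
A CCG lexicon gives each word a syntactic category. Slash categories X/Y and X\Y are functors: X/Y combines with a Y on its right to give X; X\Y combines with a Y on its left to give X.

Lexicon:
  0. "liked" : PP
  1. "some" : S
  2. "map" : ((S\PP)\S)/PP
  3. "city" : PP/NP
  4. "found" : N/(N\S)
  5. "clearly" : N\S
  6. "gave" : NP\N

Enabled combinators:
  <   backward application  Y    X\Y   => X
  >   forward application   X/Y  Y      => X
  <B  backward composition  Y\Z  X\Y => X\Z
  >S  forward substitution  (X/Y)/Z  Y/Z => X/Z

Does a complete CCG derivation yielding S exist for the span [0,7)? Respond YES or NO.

YES

[0,7] S   <
  [0,1] "liked" : PP
  [1,7] S\PP   <
    [1,2] "some" : S
    [2,7] (S\PP)\S   >
      [2,3] "map" : ((S\PP)\S)/PP
      [3,7] PP   >
        [3,4] "city" : PP/NP
        [4,7] NP   <
          [4,6] N   >
            [4,5] "found" : N/(N\S)
            [5,6] "clearly" : N\S
          [6,7] "gave" : NP\N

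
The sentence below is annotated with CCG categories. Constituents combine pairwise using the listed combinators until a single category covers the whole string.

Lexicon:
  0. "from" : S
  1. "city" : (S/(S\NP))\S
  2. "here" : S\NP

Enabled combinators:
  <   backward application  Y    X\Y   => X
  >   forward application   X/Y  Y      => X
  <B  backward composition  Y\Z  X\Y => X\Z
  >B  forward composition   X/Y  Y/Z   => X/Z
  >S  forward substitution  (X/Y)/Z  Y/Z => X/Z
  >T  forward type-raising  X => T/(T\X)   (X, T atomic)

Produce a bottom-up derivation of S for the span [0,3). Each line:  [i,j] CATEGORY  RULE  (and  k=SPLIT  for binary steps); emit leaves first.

[0,1] S  lex  "from"
[1,2] (S/(S\NP))\S  lex  "city"
[0,2] S/(S\NP)  <  k=1
[2,3] S\NP  lex  "here"
[0,3] S  >  k=2

[0,3] S   >
  [0,2] S/(S\NP)   <
    [0,1] "from" : S
    [1,2] "city" : (S/(S\NP))\S
  [2,3] "here" : S\NP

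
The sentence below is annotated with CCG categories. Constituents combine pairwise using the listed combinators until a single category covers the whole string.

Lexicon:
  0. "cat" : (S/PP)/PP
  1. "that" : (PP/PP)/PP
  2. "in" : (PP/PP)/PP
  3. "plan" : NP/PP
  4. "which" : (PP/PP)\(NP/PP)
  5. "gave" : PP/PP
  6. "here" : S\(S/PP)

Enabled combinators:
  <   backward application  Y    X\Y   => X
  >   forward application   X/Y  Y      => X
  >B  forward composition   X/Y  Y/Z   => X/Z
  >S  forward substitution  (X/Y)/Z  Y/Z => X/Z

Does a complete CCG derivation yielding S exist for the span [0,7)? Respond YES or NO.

YES

[0,7] S   <
  [0,6] S/PP   >S
    [0,1] "cat" : (S/PP)/PP
    [1,6] PP/PP   >B
      [1,5] PP/PP   >S
        [1,2] "that" : (PP/PP)/PP
        [2,5] PP/PP   >S
          [2,3] "in" : (PP/PP)/PP
          [3,5] PP/PP   <
            [3,4] "plan" : NP/PP
            [4,5] "which" : (PP/PP)\(NP/PP)
      [5,6] "gave" : PP/PP
  [6,7] "here" : S\(S/PP)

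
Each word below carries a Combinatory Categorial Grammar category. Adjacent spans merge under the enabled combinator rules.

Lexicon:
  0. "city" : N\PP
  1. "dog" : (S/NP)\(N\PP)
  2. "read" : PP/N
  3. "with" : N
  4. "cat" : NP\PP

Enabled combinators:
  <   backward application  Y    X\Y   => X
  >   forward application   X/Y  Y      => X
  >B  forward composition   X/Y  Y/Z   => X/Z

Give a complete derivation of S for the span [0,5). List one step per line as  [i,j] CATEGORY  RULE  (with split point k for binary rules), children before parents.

[0,5] S   >
  [0,2] S/NP   <
    [0,1] "city" : N\PP
    [1,2] "dog" : (S/NP)\(N\PP)
  [2,5] NP   <
    [2,4] PP   >
      [2,3] "read" : PP/N
      [3,4] "with" : N
    [4,5] "cat" : NP\PP

[0,1] N\PP  lex  "city"
[1,2] (S/NP)\(N\PP)  lex  "dog"
[0,2] S/NP  <  k=1
[2,3] PP/N  lex  "read"
[3,4] N  lex  "with"
[2,4] PP  >  k=3
[4,5] NP\PP  lex  "cat"
[2,5] NP  <  k=4
[0,5] S  >  k=2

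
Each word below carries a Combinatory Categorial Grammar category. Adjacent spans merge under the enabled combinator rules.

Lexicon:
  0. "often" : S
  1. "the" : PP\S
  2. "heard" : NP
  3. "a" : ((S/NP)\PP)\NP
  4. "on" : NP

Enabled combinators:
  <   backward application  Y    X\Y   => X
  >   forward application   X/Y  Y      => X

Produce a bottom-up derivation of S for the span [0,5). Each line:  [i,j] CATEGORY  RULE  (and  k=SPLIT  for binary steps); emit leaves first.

[0,1] S  lex  "often"
[1,2] PP\S  lex  "the"
[0,2] PP  <  k=1
[2,3] NP  lex  "heard"
[3,4] ((S/NP)\PP)\NP  lex  "a"
[2,4] (S/NP)\PP  <  k=3
[0,4] S/NP  <  k=2
[4,5] NP  lex  "on"
[0,5] S  >  k=4

[0,5] S   >
  [0,4] S/NP   <
    [0,2] PP   <
      [0,1] "often" : S
      [1,2] "the" : PP\S
    [2,4] (S/NP)\PP   <
      [2,3] "heard" : NP
      [3,4] "a" : ((S/NP)\PP)\NP
  [4,5] "on" : NP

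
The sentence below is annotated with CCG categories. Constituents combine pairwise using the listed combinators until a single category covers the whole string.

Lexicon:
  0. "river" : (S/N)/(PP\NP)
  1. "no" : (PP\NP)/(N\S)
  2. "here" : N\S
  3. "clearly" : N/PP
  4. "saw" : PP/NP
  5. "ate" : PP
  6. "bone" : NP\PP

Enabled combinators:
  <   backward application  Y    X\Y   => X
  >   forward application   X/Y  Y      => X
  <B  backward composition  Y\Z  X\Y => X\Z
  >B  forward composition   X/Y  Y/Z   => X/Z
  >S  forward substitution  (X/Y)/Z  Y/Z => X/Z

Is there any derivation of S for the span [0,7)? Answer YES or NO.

YES

[0,7] S   >
  [0,4] S/PP   >B
    [0,3] S/N   >
      [0,1] "river" : (S/N)/(PP\NP)
      [1,3] PP\NP   >
        [1,2] "no" : (PP\NP)/(N\S)
        [2,3] "here" : N\S
    [3,4] "clearly" : N/PP
  [4,7] PP   >
    [4,5] "saw" : PP/NP
    [5,7] NP   <
      [5,6] "ate" : PP
      [6,7] "bone" : NP\PP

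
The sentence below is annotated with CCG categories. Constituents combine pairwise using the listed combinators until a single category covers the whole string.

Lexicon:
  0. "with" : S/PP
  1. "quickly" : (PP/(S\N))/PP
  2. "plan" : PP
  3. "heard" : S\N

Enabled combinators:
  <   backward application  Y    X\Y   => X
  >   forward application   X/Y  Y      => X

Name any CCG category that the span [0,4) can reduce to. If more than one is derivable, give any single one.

S

[0,4] S   >
  [0,1] "with" : S/PP
  [1,4] PP   >
    [1,3] PP/(S\N)   >
      [1,2] "quickly" : (PP/(S\N))/PP
      [2,3] "plan" : PP
    [3,4] "heard" : S\N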